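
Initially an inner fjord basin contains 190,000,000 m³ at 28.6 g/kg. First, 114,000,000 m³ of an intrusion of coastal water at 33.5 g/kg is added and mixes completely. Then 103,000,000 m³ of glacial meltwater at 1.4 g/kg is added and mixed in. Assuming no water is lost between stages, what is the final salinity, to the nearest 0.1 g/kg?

23.1 g/kg

Weighted by volume,
Initial salt = 190,000,000×28.6 = 5,434,000,000
After stage 1: salt = 5,434,000,000 + 114,000,000×33.5 = 9,253,000,000; volume = 304,000,000 m³; S = 30.438 g/kg
After stage 2: salt = 9,253,000,000 + 103,000,000×1.4 = 9,397,200,000; volume = 407,000,000 m³
S = 9,397,200,000 / 407,000,000 = 23.0889 g/kg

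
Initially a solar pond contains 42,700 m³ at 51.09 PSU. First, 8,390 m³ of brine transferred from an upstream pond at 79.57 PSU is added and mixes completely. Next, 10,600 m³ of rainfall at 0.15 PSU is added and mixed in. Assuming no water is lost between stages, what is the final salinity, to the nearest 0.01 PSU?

46.21 PSU

By conservation of dissolved salt,
Initial salt = 42,700×51.09 = 2,181,543
After stage 1: salt = 2,181,543 + 8,390×79.57 = 2,849,135.3; volume = 51,090 m³; S = 55.767 PSU
After stage 2: salt = 2,849,135.3 + 10,600×0.15 = 2,850,725.3; volume = 61,690 m³
S = 2,850,725.3 / 61,690 = 46.2105 PSU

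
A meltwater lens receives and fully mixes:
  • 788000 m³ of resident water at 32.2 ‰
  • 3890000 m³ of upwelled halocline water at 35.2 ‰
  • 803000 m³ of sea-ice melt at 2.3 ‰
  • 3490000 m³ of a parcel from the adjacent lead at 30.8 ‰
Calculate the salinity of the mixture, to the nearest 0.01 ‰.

By conservation of dissolved salt,
salt = 788,000×32.2 + 3,890,000×35.2 + 803,000×2.3 + 3,490,000×30.8 = 25,373,600 + 136,928,000 + 1,846,900 + 107,492,000 = 271,640,500
volume = 788,000 + 3,890,000 + 803,000 + 3,490,000 = 8,971,000 m³
S = 271,640,500 / 8,971,000 = 30.2798 ‰

30.28 ‰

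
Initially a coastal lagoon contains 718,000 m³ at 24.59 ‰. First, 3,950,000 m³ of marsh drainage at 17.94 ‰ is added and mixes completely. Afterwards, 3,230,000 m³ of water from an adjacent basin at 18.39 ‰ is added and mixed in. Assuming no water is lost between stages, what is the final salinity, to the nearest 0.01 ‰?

18.73 ‰

By conservation of dissolved salt,
Initial salt = 718,000×24.59 = 17,655,620
After stage 1: salt = 17,655,620 + 3,950,000×17.94 = 88,518,620; volume = 4,668,000 m³; S = 18.963 ‰
After stage 2: salt = 88,518,620 + 3,230,000×18.39 = 147,918,320; volume = 7,898,000 m³
S = 147,918,320 / 7,898,000 = 18.7286 ‰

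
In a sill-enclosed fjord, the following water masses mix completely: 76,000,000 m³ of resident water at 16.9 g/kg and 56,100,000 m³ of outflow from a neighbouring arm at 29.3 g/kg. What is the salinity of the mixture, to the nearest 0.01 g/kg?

Mass of salt is conserved:
salt = 76,000,000×16.9 + 56,100,000×29.3 = 1,284,400,000 + 1,643,730,000 = 2,928,130,000
volume = 76,000,000 + 56,100,000 = 132,100,000 m³
S = 2,928,130,000 / 132,100,000 = 22.166 g/kg

22.17 g/kg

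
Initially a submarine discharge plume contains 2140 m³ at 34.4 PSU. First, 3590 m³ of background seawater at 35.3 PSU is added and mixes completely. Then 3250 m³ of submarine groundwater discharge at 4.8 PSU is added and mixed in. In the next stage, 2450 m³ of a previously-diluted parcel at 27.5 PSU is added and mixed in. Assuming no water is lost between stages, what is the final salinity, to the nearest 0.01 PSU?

Weighted by volume,
Initial salt = 2,140×34.4 = 73,616
After stage 1: salt = 73,616 + 3,590×35.3 = 200,343; volume = 5,730 m³; S = 34.964 PSU
After stage 2: salt = 200,343 + 3,250×4.8 = 215,943; volume = 8,980 m³; S = 24.047 PSU
After stage 3: salt = 215,943 + 2,450×27.5 = 283,318; volume = 11,430 m³
S = 283,318 / 11,430 = 24.7872 PSU

24.79 PSU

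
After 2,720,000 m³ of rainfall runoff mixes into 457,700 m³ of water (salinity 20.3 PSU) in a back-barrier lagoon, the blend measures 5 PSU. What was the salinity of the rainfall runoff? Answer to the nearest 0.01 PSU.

2.43 PSU

Salt balance: 457,700×20.3 + 2,720,000×S = 3,177,700×5
9,291,310 + 2,720,000·S = 15,888,500
S = (15,888,500 − 9,291,310) / 2,720,000 = 2.4254 PSU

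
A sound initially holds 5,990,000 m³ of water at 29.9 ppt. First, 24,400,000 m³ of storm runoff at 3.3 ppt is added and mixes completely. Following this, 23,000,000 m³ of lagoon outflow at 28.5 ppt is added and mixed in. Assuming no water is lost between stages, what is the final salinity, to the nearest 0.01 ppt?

Total salt / total volume:
Initial salt = 5,990,000×29.9 = 179,101,000
After stage 1: salt = 179,101,000 + 24,400,000×3.3 = 259,621,000; volume = 30,390,000 m³; S = 8.543 ppt
After stage 2: salt = 259,621,000 + 23,000,000×28.5 = 915,121,000; volume = 53,390,000 m³
S = 915,121,000 / 53,390,000 = 17.1403 ppt

17.14 ppt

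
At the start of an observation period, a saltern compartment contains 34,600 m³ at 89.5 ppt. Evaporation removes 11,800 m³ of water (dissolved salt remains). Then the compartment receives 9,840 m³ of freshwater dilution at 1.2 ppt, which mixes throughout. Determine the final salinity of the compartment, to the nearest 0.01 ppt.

95.24 ppt

After evaporation: salt = 34,600×89.5 = 3,096,700; volume = 34,600 − 11,800 = 22,800 m³
After mixing: salt = 3,096,700 + 9,840×1.2 = 3,108,508; volume = 22,800 + 9,840 = 32,640 m³
S = 3,108,508 / 32,640 = 95.2362 ppt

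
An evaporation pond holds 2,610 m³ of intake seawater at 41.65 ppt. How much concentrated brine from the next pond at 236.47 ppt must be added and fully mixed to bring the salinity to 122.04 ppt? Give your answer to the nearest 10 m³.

1830 m³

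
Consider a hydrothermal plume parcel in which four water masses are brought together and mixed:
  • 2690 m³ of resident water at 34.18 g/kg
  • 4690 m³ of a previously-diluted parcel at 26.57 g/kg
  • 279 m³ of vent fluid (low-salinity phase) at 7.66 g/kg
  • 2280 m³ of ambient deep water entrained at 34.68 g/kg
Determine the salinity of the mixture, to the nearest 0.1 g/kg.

30.0 g/kg

Mass of salt is conserved:
salt = 2,690×34.18 + 4,690×26.57 + 279×7.66 + 2,280×34.68 = 91,944.2 + 124,613.3 + 2,137.14 + 79,070.4 = 297,765.04
volume = 2,690 + 4,690 + 279 + 2,280 = 9,939 m³
S = 297,765.04 / 9,939 = 29.959 g/kg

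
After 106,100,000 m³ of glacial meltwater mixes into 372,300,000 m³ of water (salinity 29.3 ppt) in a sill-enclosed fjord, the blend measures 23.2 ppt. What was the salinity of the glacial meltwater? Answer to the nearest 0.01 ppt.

1.80 ppt

Salt balance: 372,300,000×29.3 + 106,100,000×S = 478,400,000×23.2
10,908,390,000 + 106,100,000·S = 11,098,880,000
S = (11,098,880,000 − 10,908,390,000) / 106,100,000 = 1.7954 ppt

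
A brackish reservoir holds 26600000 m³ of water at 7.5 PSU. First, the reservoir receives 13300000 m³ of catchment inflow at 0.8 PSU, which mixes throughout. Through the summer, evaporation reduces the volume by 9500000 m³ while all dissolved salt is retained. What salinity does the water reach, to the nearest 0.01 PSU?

6.91 PSU

After mixing: salt = 26,600,000×7.5 + 13,300,000×0.8 = 210,140,000; volume = 39,900,000 m³
After evaporation: salt unchanged = 210,140,000; volume = 39,900,000 − 9,500,000 = 30,400,000 m³
S = 210,140,000 / 30,400,000 = 6.9125 PSU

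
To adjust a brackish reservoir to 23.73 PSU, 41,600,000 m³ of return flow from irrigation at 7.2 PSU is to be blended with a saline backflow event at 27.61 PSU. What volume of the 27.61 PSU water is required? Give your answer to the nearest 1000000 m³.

177000000 m³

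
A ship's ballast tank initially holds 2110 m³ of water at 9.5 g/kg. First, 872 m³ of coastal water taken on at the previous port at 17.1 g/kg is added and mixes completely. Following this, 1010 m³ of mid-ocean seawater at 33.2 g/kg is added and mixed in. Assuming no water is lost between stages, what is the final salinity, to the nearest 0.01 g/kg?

17.16 g/kg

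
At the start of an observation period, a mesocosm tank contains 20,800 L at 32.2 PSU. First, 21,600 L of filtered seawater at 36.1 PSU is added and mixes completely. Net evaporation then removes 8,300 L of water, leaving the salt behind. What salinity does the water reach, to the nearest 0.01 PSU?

After mixing: salt = 20,800×32.2 + 21,600×36.1 = 1,449,520; volume = 42,400 L
After evaporation: salt unchanged = 1,449,520; volume = 42,400 − 8,300 = 34,100 L
S = 1,449,520 / 34,100 = 42.5079 PSU

42.51 PSU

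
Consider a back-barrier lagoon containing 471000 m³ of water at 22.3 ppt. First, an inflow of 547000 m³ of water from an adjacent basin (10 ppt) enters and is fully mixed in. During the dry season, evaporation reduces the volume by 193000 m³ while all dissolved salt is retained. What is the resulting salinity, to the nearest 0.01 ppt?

After mixing: salt = 471,000×22.3 + 547,000×10 = 15,973,300; volume = 1,018,000 m³
After evaporation: salt unchanged = 15,973,300; volume = 1,018,000 − 193,000 = 825,000 m³
S = 15,973,300 / 825,000 = 19.3616 ppt

19.36 ppt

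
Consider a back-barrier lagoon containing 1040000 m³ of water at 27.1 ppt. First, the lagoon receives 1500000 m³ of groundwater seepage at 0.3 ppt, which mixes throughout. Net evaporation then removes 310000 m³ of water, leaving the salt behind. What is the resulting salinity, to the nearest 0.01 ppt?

12.84 ppt

After mixing: salt = 1,040,000×27.1 + 1,500,000×0.3 = 28,634,000; volume = 2,540,000 m³
After evaporation: salt unchanged = 28,634,000; volume = 2,540,000 − 310,000 = 2,230,000 m³
S = 28,634,000 / 2,230,000 = 12.8404 ppt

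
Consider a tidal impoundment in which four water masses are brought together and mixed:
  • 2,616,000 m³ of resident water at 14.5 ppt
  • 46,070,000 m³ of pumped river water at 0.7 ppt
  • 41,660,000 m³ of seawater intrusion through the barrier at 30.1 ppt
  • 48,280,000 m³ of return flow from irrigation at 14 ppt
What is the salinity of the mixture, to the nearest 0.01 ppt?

Total salt / total volume:
salt = 2,616,000×14.5 + 46,070,000×0.7 + 41,660,000×30.1 + 48,280,000×14 = 37,932,000 + 32,249,000 + 1,253,966,000 + 675,920,000 = 2,000,067,000
volume = 2,616,000 + 46,070,000 + 41,660,000 + 48,280,000 = 138,626,000 m³
S = 2,000,067,000 / 138,626,000 = 14.4278 ppt

14.43 ppt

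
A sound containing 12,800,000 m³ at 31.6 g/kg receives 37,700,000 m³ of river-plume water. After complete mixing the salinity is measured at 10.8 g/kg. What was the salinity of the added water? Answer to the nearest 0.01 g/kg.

Salt balance: 12,800,000×31.6 + 37,700,000×S = 50,500,000×10.8
404,480,000 + 37,700,000·S = 545,400,000
S = (545,400,000 − 404,480,000) / 37,700,000 = 3.7379 g/kg

3.74 g/kg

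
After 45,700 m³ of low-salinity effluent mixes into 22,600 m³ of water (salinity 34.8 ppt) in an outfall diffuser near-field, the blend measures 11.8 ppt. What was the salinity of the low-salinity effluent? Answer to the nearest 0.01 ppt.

Salt balance: 22,600×34.8 + 45,700×S = 68,300×11.8
786,480 + 45,700·S = 805,940
S = (805,940 − 786,480) / 45,700 = 0.4258 ppt

0.43 ppt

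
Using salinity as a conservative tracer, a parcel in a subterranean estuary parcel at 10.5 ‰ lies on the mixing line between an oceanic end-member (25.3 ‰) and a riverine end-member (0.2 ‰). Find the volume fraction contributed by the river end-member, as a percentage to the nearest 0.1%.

59.0%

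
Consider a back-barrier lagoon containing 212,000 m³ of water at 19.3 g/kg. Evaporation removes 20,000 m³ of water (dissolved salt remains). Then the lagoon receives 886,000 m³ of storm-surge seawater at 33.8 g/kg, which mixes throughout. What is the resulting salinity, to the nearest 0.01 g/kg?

After evaporation: salt = 212,000×19.3 = 4,091,600; volume = 212,000 − 20,000 = 192,000 m³
After mixing: salt = 4,091,600 + 886,000×33.8 = 34,038,400; volume = 192,000 + 886,000 = 1,078,000 m³
S = 34,038,400 / 1,078,000 = 31.5755 g/kg

31.58 g/kg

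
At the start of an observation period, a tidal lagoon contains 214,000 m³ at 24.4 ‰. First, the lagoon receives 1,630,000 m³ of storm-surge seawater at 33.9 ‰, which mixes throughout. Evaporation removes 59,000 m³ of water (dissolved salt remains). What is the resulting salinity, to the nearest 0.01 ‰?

33.88 ‰

After mixing: salt = 214,000×24.4 + 1,630,000×33.9 = 60,478,600; volume = 1,844,000 m³
After evaporation: salt unchanged = 60,478,600; volume = 1,844,000 − 59,000 = 1,785,000 m³
S = 60,478,600 / 1,785,000 = 33.8816 ‰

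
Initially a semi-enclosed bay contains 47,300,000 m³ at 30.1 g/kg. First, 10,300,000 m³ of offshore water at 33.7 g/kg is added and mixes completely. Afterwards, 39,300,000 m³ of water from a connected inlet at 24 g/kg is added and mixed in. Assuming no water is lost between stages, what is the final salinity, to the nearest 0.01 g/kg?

28.01 g/kg

Salt balance:
Initial salt = 47,300,000×30.1 = 1,423,730,000
After stage 1: salt = 1,423,730,000 + 10,300,000×33.7 = 1,770,840,000; volume = 57,600,000 m³; S = 30.744 g/kg
After stage 2: salt = 1,770,840,000 + 39,300,000×24 = 2,714,040,000; volume = 96,900,000 m³
S = 2,714,040,000 / 96,900,000 = 28.0087 g/kg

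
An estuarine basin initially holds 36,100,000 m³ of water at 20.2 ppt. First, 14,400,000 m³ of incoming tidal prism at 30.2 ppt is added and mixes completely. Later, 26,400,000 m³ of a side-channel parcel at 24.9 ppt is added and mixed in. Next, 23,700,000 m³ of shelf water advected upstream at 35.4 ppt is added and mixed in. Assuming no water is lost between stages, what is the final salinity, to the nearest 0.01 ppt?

By conservation of dissolved salt,
Initial salt = 36,100,000×20.2 = 729,220,000
After stage 1: salt = 729,220,000 + 14,400,000×30.2 = 1,164,100,000; volume = 50,500,000 m³; S = 23.051 ppt
After stage 2: salt = 1,164,100,000 + 26,400,000×24.9 = 1,821,460,000; volume = 76,900,000 m³; S = 23.686 ppt
After stage 3: salt = 1,821,460,000 + 23,700,000×35.4 = 2,660,440,000; volume = 100,600,000 m³
S = 2,660,440,000 / 100,600,000 = 26.4457 ppt

26.45 ppt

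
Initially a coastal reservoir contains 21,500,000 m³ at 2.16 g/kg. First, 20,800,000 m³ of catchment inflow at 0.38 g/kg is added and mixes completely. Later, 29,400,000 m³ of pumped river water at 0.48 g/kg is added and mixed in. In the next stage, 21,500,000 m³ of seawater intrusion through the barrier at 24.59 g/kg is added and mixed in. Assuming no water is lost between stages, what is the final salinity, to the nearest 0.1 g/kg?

By conservation of dissolved salt,
Initial salt = 21,500,000×2.16 = 46,440,000
After stage 1: salt = 46,440,000 + 20,800,000×0.38 = 54,344,000; volume = 42,300,000 m³; S = 1.285 g/kg
After stage 2: salt = 54,344,000 + 29,400,000×0.48 = 68,456,000; volume = 71,700,000 m³; S = 0.955 g/kg
After stage 3: salt = 68,456,000 + 21,500,000×24.59 = 597,141,000; volume = 93,200,000 m³
S = 597,141,000 / 93,200,000 = 6.4071 g/kg

6.4 g/kg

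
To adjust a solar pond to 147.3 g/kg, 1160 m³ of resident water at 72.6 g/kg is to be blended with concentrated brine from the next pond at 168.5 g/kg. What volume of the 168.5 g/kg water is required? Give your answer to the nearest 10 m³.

4090 m³

Salt balance: 1,160×72.6 + V×168.5 = (1,160+V)×147.3
84,216 + 168.5V = 170,868 + 147.3V
86,652 = 21.2V
V = 4,087.36 m³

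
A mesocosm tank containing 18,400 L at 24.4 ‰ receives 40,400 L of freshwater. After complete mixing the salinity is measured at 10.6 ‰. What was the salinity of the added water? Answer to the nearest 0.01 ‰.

Salt balance: 18,400×24.4 + 40,400×S = 58,800×10.6
448,960 + 40,400·S = 623,280
S = (623,280 − 448,960) / 40,400 = 4.3149 ‰

4.31 ‰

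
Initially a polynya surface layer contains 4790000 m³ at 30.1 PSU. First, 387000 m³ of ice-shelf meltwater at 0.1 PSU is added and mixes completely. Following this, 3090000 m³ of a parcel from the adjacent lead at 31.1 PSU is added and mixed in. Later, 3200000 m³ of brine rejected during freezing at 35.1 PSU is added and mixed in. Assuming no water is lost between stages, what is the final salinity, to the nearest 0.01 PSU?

30.75 PSU

Weighted by volume,
Initial salt = 4,790,000×30.1 = 144,179,000
After stage 1: salt = 144,179,000 + 387,000×0.1 = 144,217,700; volume = 5,177,000 m³; S = 27.857 PSU
After stage 2: salt = 144,217,700 + 3,090,000×31.1 = 240,316,700; volume = 8,267,000 m³; S = 29.069 PSU
After stage 3: salt = 240,316,700 + 3,200,000×35.1 = 352,636,700; volume = 11,467,000 m³
S = 352,636,700 / 11,467,000 = 30.7523 PSU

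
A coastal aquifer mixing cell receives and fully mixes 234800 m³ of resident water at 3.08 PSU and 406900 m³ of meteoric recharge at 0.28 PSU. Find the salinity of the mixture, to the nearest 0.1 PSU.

1.3 PSU

Weighted by volume,
salt = 234,800×3.08 + 406,900×0.28 = 723,184 + 113,932 = 837,116
volume = 234,800 + 406,900 = 641,700 m³
S = 837,116 / 641,700 = 1.305 PSU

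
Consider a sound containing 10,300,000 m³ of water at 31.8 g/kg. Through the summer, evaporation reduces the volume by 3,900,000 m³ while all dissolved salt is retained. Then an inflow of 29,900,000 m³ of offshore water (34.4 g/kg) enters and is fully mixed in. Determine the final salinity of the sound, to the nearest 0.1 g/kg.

37.4 g/kg

After evaporation: salt = 10,300,000×31.8 = 327,540,000; volume = 10,300,000 − 3,900,000 = 6,400,000 m³
After mixing: salt = 327,540,000 + 29,900,000×34.4 = 1,356,100,000; volume = 6,400,000 + 29,900,000 = 36,300,000 m³
S = 1,356,100,000 / 36,300,000 = 37.3581 g/kg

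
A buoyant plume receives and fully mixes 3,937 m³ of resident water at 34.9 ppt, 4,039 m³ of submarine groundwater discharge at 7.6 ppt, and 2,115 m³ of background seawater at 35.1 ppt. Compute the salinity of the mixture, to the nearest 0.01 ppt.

By conservation of dissolved salt,
salt = 3,937×34.9 + 4,039×7.6 + 2,115×35.1 = 137,401.3 + 30,696.4 + 74,236.5 = 242,334.2
volume = 3,937 + 4,039 + 2,115 = 10,091 m³
S = 242,334.2 / 10,091 = 24.0149 ppt

24.01 ppt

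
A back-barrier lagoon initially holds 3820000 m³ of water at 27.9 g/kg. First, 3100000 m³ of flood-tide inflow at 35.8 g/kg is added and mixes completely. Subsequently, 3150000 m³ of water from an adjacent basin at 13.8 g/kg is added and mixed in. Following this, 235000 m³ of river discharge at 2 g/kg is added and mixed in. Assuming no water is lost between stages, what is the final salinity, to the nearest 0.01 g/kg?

25.38 g/kg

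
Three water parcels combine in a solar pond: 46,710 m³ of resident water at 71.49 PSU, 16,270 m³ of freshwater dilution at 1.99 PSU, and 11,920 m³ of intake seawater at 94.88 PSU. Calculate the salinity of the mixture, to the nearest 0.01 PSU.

60.12 PSU

Total salt / total volume:
salt = 46,710×71.49 + 16,270×1.99 + 11,920×94.88 = 3,339,297.9 + 32,377.3 + 1,130,969.6 = 4,502,644.8
volume = 46,710 + 16,270 + 11,920 = 74,900 m³
S = 4,502,644.8 / 74,900 = 60.1154 PSU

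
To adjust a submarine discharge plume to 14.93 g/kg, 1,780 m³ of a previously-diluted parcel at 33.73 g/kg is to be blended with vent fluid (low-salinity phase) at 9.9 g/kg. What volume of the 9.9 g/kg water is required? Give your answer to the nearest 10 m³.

Salt balance: 1,780×33.73 + V×9.9 = (1,780+V)×14.93
60,039.4 + 9.9V = 26,575.4 + 14.93V
33,464 = 5.03V
V = 6,652.88 m³

6650 m³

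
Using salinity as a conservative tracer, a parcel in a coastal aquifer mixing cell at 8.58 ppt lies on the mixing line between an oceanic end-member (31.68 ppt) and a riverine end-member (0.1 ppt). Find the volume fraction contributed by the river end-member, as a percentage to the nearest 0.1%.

Let f be the freshwater fraction. Salt balance per unit volume:
f×0.1 + (1−f)×31.68 = 8.58
f = (31.68 − 8.58) / (31.68 − 0.1) = 23.1/31.58 = 0.7315

73.1%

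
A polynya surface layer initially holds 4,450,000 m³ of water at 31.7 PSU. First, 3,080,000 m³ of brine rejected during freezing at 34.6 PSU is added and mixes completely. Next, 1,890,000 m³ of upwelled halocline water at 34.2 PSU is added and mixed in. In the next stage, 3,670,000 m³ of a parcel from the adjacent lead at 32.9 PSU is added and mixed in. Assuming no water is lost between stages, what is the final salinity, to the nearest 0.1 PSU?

33.1 PSU

Conserving salt mass:
Initial salt = 4,450,000×31.7 = 141,065,000
After stage 1: salt = 141,065,000 + 3,080,000×34.6 = 247,633,000; volume = 7,530,000 m³; S = 32.886 PSU
After stage 2: salt = 247,633,000 + 1,890,000×34.2 = 312,271,000; volume = 9,420,000 m³; S = 33.15 PSU
After stage 3: salt = 312,271,000 + 3,670,000×32.9 = 433,014,000; volume = 13,090,000 m³
S = 433,014,000 / 13,090,000 = 33.0798 PSU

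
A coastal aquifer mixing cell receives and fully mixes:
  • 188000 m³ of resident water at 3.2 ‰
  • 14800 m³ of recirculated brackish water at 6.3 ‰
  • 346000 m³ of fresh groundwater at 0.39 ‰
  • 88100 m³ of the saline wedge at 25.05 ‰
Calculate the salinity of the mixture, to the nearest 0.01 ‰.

4.77 ‰

Salt balance:
salt = 188,000×3.2 + 14,800×6.3 + 346,000×0.39 + 88,100×25.05 = 601,600 + 93,240 + 134,940 + 2,206,905 = 3,036,685
volume = 188,000 + 14,800 + 346,000 + 88,100 = 636,900 m³
S = 3,036,685 / 636,900 = 4.7679 ‰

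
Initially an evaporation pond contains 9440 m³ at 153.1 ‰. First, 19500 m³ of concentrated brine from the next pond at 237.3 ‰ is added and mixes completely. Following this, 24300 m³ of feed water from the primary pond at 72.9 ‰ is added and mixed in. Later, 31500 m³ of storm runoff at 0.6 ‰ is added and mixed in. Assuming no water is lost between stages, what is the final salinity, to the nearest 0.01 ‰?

Salt balance:
Initial salt = 9,440×153.1 = 1,445,264
After stage 1: salt = 1,445,264 + 19,500×237.3 = 6,072,614; volume = 28,940 m³; S = 209.835 ‰
After stage 2: salt = 6,072,614 + 24,300×72.9 = 7,844,084; volume = 53,240 m³; S = 147.334 ‰
After stage 3: salt = 7,844,084 + 31,500×0.6 = 7,862,984; volume = 84,740 m³
S = 7,862,984 / 84,740 = 92.7895 ‰

92.79 ‰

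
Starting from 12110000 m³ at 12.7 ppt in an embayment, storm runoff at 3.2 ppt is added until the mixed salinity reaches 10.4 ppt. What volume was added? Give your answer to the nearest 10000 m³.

Salt balance: 12,110,000×12.7 + V×3.2 = (12,110,000+V)×10.4
153,797,000 + 3.2V = 125,944,000 + 10.4V
27,853,000 = 7.2V
V = 3,868,472.22 m³

3870000 m³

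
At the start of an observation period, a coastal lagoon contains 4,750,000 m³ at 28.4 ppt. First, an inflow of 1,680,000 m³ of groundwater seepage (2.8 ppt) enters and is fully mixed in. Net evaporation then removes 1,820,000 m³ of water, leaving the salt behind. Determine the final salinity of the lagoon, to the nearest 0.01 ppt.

30.28 ppt

After mixing: salt = 4,750,000×28.4 + 1,680,000×2.8 = 139,604,000; volume = 6,430,000 m³
After evaporation: salt unchanged = 139,604,000; volume = 6,430,000 − 1,820,000 = 4,610,000 m³
S = 139,604,000 / 4,610,000 = 30.2829 ppt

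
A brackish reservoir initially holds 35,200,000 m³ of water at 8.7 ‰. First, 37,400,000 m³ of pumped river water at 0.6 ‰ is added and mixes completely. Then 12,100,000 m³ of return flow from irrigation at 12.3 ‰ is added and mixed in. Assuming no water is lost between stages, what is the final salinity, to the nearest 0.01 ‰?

Salt balance:
Initial salt = 35,200,000×8.7 = 306,240,000
After stage 1: salt = 306,240,000 + 37,400,000×0.6 = 328,680,000; volume = 72,600,000 m³; S = 4.527 ‰
After stage 2: salt = 328,680,000 + 12,100,000×12.3 = 477,510,000; volume = 84,700,000 m³
S = 477,510,000 / 84,700,000 = 5.6377 ‰

5.64 ‰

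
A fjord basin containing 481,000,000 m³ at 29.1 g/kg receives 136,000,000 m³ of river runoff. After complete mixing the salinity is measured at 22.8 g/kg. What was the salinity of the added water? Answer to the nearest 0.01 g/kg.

Salt balance: 481,000,000×29.1 + 136,000,000×S = 617,000,000×22.8
13,997,100,000 + 136,000,000·S = 14,067,600,000
S = (14,067,600,000 − 13,997,100,000) / 136,000,000 = 0.5184 g/kg

0.52 g/kg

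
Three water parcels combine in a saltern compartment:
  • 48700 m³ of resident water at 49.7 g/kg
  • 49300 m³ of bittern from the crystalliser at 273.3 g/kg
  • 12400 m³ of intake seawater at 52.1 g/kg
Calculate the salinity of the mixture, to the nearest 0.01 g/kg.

Conserving salt mass:
salt = 48,700×49.7 + 49,300×273.3 + 12,400×52.1 = 2,420,390 + 13,473,690 + 646,040 = 16,540,120
volume = 48,700 + 49,300 + 12,400 = 110,400 m³
S = 16,540,120 / 110,400 = 149.8199 g/kg

149.82 g/kg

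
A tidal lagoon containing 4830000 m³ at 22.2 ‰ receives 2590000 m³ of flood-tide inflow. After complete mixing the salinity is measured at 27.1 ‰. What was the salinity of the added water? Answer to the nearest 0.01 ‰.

Salt balance: 4,830,000×22.2 + 2,590,000×S = 7,420,000×27.1
107,226,000 + 2,590,000·S = 201,082,000
S = (201,082,000 − 107,226,000) / 2,590,000 = 36.2378 ‰

36.24 ‰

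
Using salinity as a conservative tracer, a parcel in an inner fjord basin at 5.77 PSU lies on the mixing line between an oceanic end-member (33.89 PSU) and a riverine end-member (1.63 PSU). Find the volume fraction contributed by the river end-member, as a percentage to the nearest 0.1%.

Let f be the freshwater fraction. Salt balance per unit volume:
f×1.63 + (1−f)×33.89 = 5.77
f = (33.89 − 5.77) / (33.89 − 1.63) = 28.12/32.26 = 0.8717

87.2%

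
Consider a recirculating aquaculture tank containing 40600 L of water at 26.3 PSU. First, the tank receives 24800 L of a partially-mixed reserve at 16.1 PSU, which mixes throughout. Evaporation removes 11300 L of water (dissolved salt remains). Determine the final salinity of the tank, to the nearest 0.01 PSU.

27.12 PSU

After mixing: salt = 40,600×26.3 + 24,800×16.1 = 1,467,060; volume = 65,400 L
After evaporation: salt unchanged = 1,467,060; volume = 65,400 − 11,300 = 54,100 L
S = 1,467,060 / 54,100 = 27.1176 PSU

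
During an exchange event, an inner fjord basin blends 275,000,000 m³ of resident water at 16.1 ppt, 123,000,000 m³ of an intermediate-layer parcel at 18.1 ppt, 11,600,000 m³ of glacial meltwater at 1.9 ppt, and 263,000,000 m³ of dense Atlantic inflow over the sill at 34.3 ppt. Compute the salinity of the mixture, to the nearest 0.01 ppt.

By conservation of dissolved salt,
salt = 275,000,000×16.1 + 123,000,000×18.1 + 11,600,000×1.9 + 263,000,000×34.3 = 4,427,500,000 + 2,226,300,000 + 22,040,000 + 9,020,900,000 = 15,696,740,000
volume = 275,000,000 + 123,000,000 + 11,600,000 + 263,000,000 = 672,600,000 m³
S = 15,696,740,000 / 672,600,000 = 23.3374 ppt

23.34 ppt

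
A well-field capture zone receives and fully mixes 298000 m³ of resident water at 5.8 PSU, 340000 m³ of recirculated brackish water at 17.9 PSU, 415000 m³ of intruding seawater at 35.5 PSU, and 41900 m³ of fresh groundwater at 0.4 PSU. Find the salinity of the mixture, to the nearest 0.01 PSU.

20.61 PSU

Weighted by volume,
salt = 298,000×5.8 + 340,000×17.9 + 415,000×35.5 + 41,900×0.4 = 1,728,400 + 6,086,000 + 14,732,500 + 16,760 = 22,563,660
volume = 298,000 + 340,000 + 415,000 + 41,900 = 1,094,900 m³
S = 22,563,660 / 1,094,900 = 20.608 PSU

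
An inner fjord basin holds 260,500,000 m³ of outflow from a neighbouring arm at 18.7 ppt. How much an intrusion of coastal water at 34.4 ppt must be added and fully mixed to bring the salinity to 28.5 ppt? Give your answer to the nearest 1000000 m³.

Salt balance: 260,500,000×18.7 + V×34.4 = (260,500,000+V)×28.5
4,871,350,000 + 34.4V = 7,424,250,000 + 28.5V
2,552,900,000 = 5.9V
V = 432,694,915.25 m³

433000000 m³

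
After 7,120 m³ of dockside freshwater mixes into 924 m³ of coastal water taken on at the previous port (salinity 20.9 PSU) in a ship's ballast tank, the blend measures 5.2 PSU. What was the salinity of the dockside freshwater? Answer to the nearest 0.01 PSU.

Salt balance: 924×20.9 + 7,120×S = 8,044×5.2
19,311.6 + 7,120·S = 41,828.8
S = (41,828.8 − 19,311.6) / 7,120 = 3.1625 PSU

3.16 PSU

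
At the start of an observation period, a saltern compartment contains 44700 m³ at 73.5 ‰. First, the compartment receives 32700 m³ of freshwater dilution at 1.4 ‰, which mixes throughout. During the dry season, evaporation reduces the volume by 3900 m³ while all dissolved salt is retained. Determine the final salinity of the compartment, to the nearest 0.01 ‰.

After mixing: salt = 44,700×73.5 + 32,700×1.4 = 3,331,230; volume = 77,400 m³
After evaporation: salt unchanged = 3,331,230; volume = 77,400 − 3,900 = 73,500 m³
S = 3,331,230 / 73,500 = 45.3229 ‰

45.32 ‰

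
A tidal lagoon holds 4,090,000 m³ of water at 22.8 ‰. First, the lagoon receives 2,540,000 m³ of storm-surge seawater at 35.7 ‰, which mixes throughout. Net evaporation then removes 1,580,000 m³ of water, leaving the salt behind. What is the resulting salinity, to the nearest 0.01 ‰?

After mixing: salt = 4,090,000×22.8 + 2,540,000×35.7 = 183,930,000; volume = 6,630,000 m³
After evaporation: salt unchanged = 183,930,000; volume = 6,630,000 − 1,580,000 = 5,050,000 m³
S = 183,930,000 / 5,050,000 = 36.4218 ‰

36.42 ‰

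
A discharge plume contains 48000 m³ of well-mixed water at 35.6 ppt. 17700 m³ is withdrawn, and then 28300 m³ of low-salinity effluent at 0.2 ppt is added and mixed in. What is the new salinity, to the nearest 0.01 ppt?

18.50 ppt

Remaining after removal: 30,300 m³ at 35.6 ppt (salt = 1,078,680)
After addition: salt = 1,078,680 + 28,300×0.2 = 1,084,340; volume = 58,600 m³
S = 1,084,340 / 58,600 = 18.5041 ppt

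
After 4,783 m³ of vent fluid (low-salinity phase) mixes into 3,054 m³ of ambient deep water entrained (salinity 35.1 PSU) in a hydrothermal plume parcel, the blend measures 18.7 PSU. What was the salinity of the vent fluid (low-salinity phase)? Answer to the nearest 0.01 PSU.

Salt balance: 3,054×35.1 + 4,783×S = 7,837×18.7
107,195.4 + 4,783·S = 146,551.9
S = (146,551.9 − 107,195.4) / 4,783 = 8.2284 PSU

8.23 PSU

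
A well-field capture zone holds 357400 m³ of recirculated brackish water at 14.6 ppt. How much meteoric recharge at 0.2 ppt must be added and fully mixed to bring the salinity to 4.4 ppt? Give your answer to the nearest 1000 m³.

Salt balance: 357,400×14.6 + V×0.2 = (357,400+V)×4.4
5,218,040 + 0.2V = 1,572,560 + 4.4V
3,645,480 = 4.2V
V = 867,971.43 m³

868000 m³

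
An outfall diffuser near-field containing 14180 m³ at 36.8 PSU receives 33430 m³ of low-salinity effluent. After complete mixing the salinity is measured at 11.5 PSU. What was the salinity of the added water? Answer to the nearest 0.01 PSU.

0.77 PSU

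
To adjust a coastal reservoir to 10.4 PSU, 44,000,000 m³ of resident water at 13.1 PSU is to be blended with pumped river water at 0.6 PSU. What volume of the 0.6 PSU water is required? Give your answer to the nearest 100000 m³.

12100000 m³

Salt balance: 44,000,000×13.1 + V×0.6 = (44,000,000+V)×10.4
576,400,000 + 0.6V = 457,600,000 + 10.4V
118,800,000 = 9.8V
V = 12,122,448.98 m³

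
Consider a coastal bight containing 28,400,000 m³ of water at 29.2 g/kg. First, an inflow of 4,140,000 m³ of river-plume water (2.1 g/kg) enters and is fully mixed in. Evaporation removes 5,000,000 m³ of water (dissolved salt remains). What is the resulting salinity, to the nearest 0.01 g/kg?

After mixing: salt = 28,400,000×29.2 + 4,140,000×2.1 = 837,974,000; volume = 32,540,000 m³
After evaporation: salt unchanged = 837,974,000; volume = 32,540,000 − 5,000,000 = 27,540,000 m³
S = 837,974,000 / 27,540,000 = 30.4275 g/kg

30.43 g/kg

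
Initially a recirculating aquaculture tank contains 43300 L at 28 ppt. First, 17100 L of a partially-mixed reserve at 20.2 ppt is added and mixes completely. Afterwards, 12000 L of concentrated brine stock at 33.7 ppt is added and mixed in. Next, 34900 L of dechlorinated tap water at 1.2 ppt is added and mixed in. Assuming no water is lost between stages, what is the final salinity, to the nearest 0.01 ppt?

By conservation of dissolved salt,
Initial salt = 43,300×28 = 1,212,400
After stage 1: salt = 1,212,400 + 17,100×20.2 = 1,557,820; volume = 60,400 L; S = 25.792 ppt
After stage 2: salt = 1,557,820 + 12,000×33.7 = 1,962,220; volume = 72,400 L; S = 27.102 ppt
After stage 3: salt = 1,962,220 + 34,900×1.2 = 2,004,100; volume = 107,300 L
S = 2,004,100 / 107,300 = 18.6775 ppt

18.68 ppt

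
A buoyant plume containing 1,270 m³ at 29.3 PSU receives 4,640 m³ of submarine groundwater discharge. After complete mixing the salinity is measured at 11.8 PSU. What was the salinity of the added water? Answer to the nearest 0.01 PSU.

7.01 PSU

Salt balance: 1,270×29.3 + 4,640×S = 5,910×11.8
37,211 + 4,640·S = 69,738
S = (69,738 − 37,211) / 4,640 = 7.0101 PSU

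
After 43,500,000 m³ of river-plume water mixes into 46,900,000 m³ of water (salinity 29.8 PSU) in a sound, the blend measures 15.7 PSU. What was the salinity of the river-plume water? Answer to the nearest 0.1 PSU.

0.5 PSU

Salt balance: 46,900,000×29.8 + 43,500,000×S = 90,400,000×15.7
1,397,620,000 + 43,500,000·S = 1,419,280,000
S = (1,419,280,000 − 1,397,620,000) / 43,500,000 = 0.4979 PSU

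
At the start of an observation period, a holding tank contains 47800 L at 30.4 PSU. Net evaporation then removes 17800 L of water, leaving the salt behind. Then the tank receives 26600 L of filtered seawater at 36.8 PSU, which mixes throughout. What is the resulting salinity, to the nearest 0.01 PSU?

After evaporation: salt = 47,800×30.4 = 1,453,120; volume = 47,800 − 17,800 = 30,000 L
After mixing: salt = 1,453,120 + 26,600×36.8 = 2,432,000; volume = 30,000 + 26,600 = 56,600 L
S = 2,432,000 / 56,600 = 42.9682 PSU

42.97 PSU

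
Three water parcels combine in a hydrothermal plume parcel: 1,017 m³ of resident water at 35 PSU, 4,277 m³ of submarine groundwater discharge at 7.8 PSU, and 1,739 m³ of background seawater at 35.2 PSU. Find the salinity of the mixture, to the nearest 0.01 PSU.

18.51 PSU

Weighted by volume,
salt = 1,017×35 + 4,277×7.8 + 1,739×35.2 = 35,595 + 33,360.6 + 61,212.8 = 130,168.4
volume = 1,017 + 4,277 + 1,739 = 7,033 m³
S = 130,168.4 / 7,033 = 18.5082 PSU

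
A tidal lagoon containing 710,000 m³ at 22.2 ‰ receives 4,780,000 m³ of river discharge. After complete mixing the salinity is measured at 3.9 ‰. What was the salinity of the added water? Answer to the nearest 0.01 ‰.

Salt balance: 710,000×22.2 + 4,780,000×S = 5,490,000×3.9
15,762,000 + 4,780,000·S = 21,411,000
S = (21,411,000 − 15,762,000) / 4,780,000 = 1.1818 ‰

1.18 ‰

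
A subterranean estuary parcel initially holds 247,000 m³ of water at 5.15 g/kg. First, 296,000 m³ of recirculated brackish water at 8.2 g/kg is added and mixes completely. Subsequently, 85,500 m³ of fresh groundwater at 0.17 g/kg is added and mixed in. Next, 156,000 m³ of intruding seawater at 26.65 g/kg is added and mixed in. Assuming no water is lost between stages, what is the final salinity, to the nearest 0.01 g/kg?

10.03 g/kg

Mass of salt is conserved:
Initial salt = 247,000×5.15 = 1,272,050
After stage 1: salt = 1,272,050 + 296,000×8.2 = 3,699,250; volume = 543,000 m³; S = 6.813 g/kg
After stage 2: salt = 3,699,250 + 85,500×0.17 = 3,713,785; volume = 628,500 m³; S = 5.909 g/kg
After stage 3: salt = 3,713,785 + 156,000×26.65 = 7,871,185; volume = 784,500 m³
S = 7,871,185 / 784,500 = 10.0334 g/kg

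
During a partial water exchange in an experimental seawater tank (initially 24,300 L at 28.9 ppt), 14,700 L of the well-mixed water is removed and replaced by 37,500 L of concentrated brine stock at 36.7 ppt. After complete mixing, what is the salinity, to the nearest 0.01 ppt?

35.11 ppt

Remaining after removal: 9,600 L at 28.9 ppt (salt = 277,440)
After addition: salt = 277,440 + 37,500×36.7 = 1,653,690; volume = 47,100 L
S = 1,653,690 / 47,100 = 35.1102 ppt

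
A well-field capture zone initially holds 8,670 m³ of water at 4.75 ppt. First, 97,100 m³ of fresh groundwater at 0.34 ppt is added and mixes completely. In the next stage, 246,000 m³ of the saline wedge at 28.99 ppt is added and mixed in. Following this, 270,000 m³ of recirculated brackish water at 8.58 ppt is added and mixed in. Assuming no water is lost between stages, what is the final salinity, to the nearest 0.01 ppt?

15.31 ppt

Weighted by volume,
Initial salt = 8,670×4.75 = 41,182.5
After stage 1: salt = 41,182.5 + 97,100×0.34 = 74,196.5; volume = 105,770 m³; S = 0.701 ppt
After stage 2: salt = 74,196.5 + 246,000×28.99 = 7,205,736.5; volume = 351,770 m³; S = 20.484 ppt
After stage 3: salt = 7,205,736.5 + 270,000×8.58 = 9,522,336.5; volume = 621,770 m³
S = 9,522,336.5 / 621,770 = 15.3149 ppt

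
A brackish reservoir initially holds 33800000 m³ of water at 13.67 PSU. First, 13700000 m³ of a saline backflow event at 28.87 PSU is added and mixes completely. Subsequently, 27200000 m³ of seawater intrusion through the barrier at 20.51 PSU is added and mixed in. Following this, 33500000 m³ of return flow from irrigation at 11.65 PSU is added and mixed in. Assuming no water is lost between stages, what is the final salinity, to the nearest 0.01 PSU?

16.69 PSU

Salt balance:
Initial salt = 33,800,000×13.67 = 462,046,000
After stage 1: salt = 462,046,000 + 13,700,000×28.87 = 857,565,000; volume = 47,500,000 m³; S = 18.054 PSU
After stage 2: salt = 857,565,000 + 27,200,000×20.51 = 1,415,437,000; volume = 74,700,000 m³; S = 18.948 PSU
After stage 3: salt = 1,415,437,000 + 33,500,000×11.65 = 1,805,712,000; volume = 108,200,000 m³
S = 1,805,712,000 / 108,200,000 = 16.6887 PSU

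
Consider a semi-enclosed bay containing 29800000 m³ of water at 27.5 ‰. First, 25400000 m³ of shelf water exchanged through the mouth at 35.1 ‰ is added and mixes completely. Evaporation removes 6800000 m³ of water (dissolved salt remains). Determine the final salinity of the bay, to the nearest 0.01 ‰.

After mixing: salt = 29,800,000×27.5 + 25,400,000×35.1 = 1,711,040,000; volume = 55,200,000 m³
After evaporation: salt unchanged = 1,711,040,000; volume = 55,200,000 − 6,800,000 = 48,400,000 m³
S = 1,711,040,000 / 48,400,000 = 35.3521 ‰

35.35 ‰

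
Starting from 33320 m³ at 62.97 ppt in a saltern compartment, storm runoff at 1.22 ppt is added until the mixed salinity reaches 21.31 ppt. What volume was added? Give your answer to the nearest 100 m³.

Salt balance: 33,320×62.97 + V×1.22 = (33,320+V)×21.31
2,098,160.4 + 1.22V = 710,049.2 + 21.31V
1,388,111.2 = 20.09V
V = 69,094.63 m³

69100 m³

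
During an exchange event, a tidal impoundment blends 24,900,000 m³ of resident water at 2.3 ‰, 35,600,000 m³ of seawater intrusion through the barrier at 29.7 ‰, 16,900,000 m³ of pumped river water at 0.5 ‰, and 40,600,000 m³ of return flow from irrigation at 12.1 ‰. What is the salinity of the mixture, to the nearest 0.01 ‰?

Total salt / total volume:
salt = 24,900,000×2.3 + 35,600,000×29.7 + 16,900,000×0.5 + 40,600,000×12.1 = 57,270,000 + 1,057,320,000 + 8,450,000 + 491,260,000 = 1,614,300,000
volume = 24,900,000 + 35,600,000 + 16,900,000 + 40,600,000 = 118,000,000 m³
S = 1,614,300,000 / 118,000,000 = 13.6805 ‰

13.68 ‰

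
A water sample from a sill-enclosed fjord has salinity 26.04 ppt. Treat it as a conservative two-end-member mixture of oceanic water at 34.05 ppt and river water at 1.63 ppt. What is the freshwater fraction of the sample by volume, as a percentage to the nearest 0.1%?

24.7%

Let f be the freshwater fraction. Salt balance per unit volume:
f×1.63 + (1−f)×34.05 = 26.04
f = (34.05 − 26.04) / (34.05 − 1.63) = 8.01/32.42 = 0.2471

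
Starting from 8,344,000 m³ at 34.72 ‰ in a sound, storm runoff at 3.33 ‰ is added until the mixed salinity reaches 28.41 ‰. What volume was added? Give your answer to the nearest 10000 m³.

Salt balance: 8,344,000×34.72 + V×3.33 = (8,344,000+V)×28.41
289,703,680 + 3.33V = 237,053,040 + 28.41V
52,650,640 = 25.08V
V = 2,099,307.81 m³

2100000 m³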